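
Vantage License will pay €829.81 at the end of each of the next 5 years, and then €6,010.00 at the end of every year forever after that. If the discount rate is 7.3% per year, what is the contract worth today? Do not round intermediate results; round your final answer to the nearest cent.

PV of 5-year annuity: €829.81 × [1 − (1+0.073)^−5] / 0.073 = 3375.22864
Perpetuity value at year 5: €6,010.00 / 0.073 = 82328.76712
PV of perpetuity: 82328.76712 / (1+0.073)^5 = 57883.26258
Total PV = 3375.22864 + 57883.26258 = 61258.49122

€61258.49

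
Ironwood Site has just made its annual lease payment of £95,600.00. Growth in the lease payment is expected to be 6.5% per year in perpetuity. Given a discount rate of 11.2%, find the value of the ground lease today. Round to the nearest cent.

D₁ = D₀ × (1 + g) = £95,600.00 × 1.065 = £101,814.0000
Growing perpetuity: P = D₁ / (r − g) = £101,814.0000 / (0.112 − 0.065) = £2,166,255.32

£2166255.32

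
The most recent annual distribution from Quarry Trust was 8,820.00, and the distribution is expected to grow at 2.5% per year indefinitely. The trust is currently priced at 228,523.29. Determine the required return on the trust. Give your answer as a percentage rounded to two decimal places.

D₁ = 8,820.00 × 1.025 = 9,040.5000
P = D₁/(r − g) ⇒ r = D₁/P + g = 9,040.5000/228,523.29 + 0.025 = 0.039561 + 0.025 = 0.064561

6.46%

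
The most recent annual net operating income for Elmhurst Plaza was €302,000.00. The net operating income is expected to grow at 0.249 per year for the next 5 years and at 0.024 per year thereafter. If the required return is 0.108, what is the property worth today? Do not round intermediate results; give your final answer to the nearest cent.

D_1 = 377198.00000
D_2 = 471120.30200
D_3 = 588429.25720
D_4 = 734948.14224
D_5 = 917950.22966
Terminal value at year 5: TV = D_5×(1+g_2)/(r−g_2) = 939981.03517/0.084 = 11190250.41869
P_0 = D_1/(1+r)^1 + D_2/(1+r)^2 + D_3/(1+r)^3 + D_4/(1+r)^4 + D_5/(1+r)^5 + TV/(1+r)^5
    = 340431.40794 + 383753.45534 + 432588.50697 + 487638.12744 + 549693.15991 + 6701021.37790 = 8895126.03550

€8895126.04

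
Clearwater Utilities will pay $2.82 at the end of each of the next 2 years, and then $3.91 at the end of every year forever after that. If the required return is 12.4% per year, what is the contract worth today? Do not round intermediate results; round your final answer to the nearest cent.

$29.70

PV of 2-year annuity: $2.82 × [1 − (1+0.124)^−2] / 0.124 = 4.74101
Perpetuity value at year 2: $3.91 / 0.124 = 31.53226
PV of perpetuity: 31.53226 / (1+0.124)^2 = 24.95873
Total PV = 4.74101 + 24.95873 = 29.69974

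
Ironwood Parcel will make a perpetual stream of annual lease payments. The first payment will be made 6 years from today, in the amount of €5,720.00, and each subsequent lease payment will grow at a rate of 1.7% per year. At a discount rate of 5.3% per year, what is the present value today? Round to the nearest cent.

Value at end of year 5: C₁ / (r − g) = €5,720.00 / (0.053 − 0.017) = €158,888.8889
Discount to today: PV = €158,888.8889 / (1 + 0.053)^5 = €158,888.8889 / 1.294619 = €122,730.27

€122730.27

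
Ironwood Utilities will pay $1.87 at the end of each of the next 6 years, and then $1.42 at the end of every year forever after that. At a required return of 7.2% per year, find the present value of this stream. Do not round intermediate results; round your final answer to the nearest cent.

$21.85

PV of 6-year annuity: $1.87 × [1 − (1+0.072)^−6] / 0.072 = 8.85866
Perpetuity value at year 6: $1.42 / 0.072 = 19.72222
PV of perpetuity: 19.72222 / (1+0.072)^6 = 12.99532
Total PV = 8.85866 + 12.99532 = 21.85399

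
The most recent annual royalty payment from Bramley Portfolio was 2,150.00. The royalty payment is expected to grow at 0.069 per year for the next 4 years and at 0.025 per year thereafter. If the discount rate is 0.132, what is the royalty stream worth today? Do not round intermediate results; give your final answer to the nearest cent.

23847.82

D_1 = 2298.35000
D_2 = 2456.93615
D_3 = 2626.46474
D_4 = 2807.69081
Terminal value at year 4: TV = D_4×(1+g_2)/(r−g_2) = 2877.88308/0.107 = 26896.10357
P_0 = D_1/(1+r)^1 + D_2/(1+r)^2 + D_3/(1+r)^3 + D_4/(1+r)^4 + TV/(1+r)^4
    = 2030.34452 + 1917.34832 + 1810.64077 + 1709.87189 + 16379.61393 = 23847.81943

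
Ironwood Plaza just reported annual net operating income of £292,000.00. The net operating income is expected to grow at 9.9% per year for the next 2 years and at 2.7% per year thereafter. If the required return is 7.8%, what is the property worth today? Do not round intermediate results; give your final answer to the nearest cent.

D_1 = 320908.00000
D_2 = 352677.89200
Terminal value at year 2: TV = D_2×(1+g_2)/(r−g_2) = 362200.19508/0.051 = 7101964.60949
P_0 = D_1/(1+r)^1 + D_2/(1+r)^2 + TV/(1+r)^2
    = 297688.31169 + 303487.43464 + 6111403.83095 = 6712579.57729

£6712579.58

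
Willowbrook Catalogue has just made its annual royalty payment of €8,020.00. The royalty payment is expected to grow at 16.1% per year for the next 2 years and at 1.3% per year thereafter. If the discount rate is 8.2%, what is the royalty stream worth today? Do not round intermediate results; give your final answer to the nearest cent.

D_1 = 9311.22000
D_2 = 10810.32642
Terminal value at year 2: TV = D_2×(1+g_2)/(r−g_2) = 10950.86066/0.069 = 158708.12556
P_0 = D_1/(1+r)^1 + D_2/(1+r)^2 + TV/(1+r)^2
    = 8605.56377 + 9233.88127 + 135564.08304 = 153403.52809

€153403.53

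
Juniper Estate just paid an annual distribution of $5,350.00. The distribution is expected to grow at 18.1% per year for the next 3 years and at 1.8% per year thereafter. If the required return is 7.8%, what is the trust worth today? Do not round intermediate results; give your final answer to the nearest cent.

D_1 = 6318.35000
D_2 = 7461.97135
D_3 = 8812.58816
Terminal value at year 3: TV = D_3×(1+g_2)/(r−g_2) = 8971.21475/0.06 = 149520.24586
P_0 = D_1/(1+r)^1 + D_2/(1+r)^2 + D_3/(1+r)^3 + TV/(1+r)^3
    = 5861.17811 + 6421.19791 + 7034.72609 + 119355.85273 = 138672.95484

$138672.95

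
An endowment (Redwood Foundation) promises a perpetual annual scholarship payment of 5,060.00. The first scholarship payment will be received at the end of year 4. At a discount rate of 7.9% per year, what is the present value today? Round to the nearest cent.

50986.96

Value at end of year 3: C / r = 5,060.00 / 0.079 = 64,050.6329
Discount to today: PV = 64,050.6329 / (1 + 0.079)^3 = 64,050.6329 / 1.256216 = 50,986.96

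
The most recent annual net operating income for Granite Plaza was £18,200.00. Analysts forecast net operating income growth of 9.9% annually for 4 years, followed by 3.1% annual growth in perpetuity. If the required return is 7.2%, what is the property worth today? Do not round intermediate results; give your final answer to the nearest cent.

£583043.55

D_1 = 20001.80000
D_2 = 21981.97820
D_3 = 24158.19404
D_4 = 26549.85525
Terminal value at year 4: TV = D_4×(1+g_2)/(r−g_2) = 27372.90076/0.041 = 667631.72597
P_0 = D_1/(1+r)^1 + D_2/(1+r)^2 + D_3/(1+r)^3 + D_4/(1+r)^4 + TV/(1+r)^4
    = 18658.39552 + 19128.33645 + 19610.11359 + 20104.02503 + 505542.67815 = 583043.54874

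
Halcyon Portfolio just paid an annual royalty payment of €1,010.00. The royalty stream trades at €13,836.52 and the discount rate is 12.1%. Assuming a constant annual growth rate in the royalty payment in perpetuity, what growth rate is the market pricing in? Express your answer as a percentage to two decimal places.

4.47%

P = D₀(1+g)/(r−g) ⇒ P(r−g) = D₀(1+g) ⇒ g(P+D₀) = P·r − D₀
g = (P·r − D₀)/(P + D₀) = (€13,836.52×0.121 − €1,010.00) / (€13,836.52 + €1,010.00) = 0.044739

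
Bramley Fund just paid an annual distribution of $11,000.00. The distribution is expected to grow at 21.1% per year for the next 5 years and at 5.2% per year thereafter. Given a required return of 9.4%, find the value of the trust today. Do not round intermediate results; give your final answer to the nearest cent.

$533296.98

D_1 = 13321.00000
D_2 = 16131.73100
D_3 = 19535.52624
D_4 = 23657.52228
D_5 = 28649.25948
Terminal value at year 5: TV = D_5×(1+g_2)/(r−g_2) = 30139.02097/0.042 = 717595.73741
P_0 = D_1/(1+r)^1 + D_2/(1+r)^2 + D_3/(1+r)^3 + D_4/(1+r)^4 + D_5/(1+r)^5 + TV/(1+r)^5
    = 12176.41682 + 13478.64787 + 14920.14860 + 16515.81349 + 18282.12992 + 457923.82562 = 533296.98231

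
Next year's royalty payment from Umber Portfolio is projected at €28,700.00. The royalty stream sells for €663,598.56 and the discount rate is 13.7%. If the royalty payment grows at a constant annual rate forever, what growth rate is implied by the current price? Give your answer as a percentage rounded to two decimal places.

P = D₁/(r−g) ⇒ g = r − D₁/P = 0.137 − €28,700.00/€663,598.56 = 0.093751

9.38%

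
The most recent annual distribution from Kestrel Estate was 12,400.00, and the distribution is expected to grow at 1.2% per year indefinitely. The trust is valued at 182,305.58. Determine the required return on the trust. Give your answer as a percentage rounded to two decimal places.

D₁ = 12,400.00 × 1.012 = 12,548.8000
P = D₁/(r − g) ⇒ r = D₁/P + g = 12,548.8000/182,305.58 + 0.012 = 0.068834 + 0.012 = 0.080834

8.08%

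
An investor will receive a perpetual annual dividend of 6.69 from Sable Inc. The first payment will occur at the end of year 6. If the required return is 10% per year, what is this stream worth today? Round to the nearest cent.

Value at end of year 5: C / r = 6.69 / 0.1 = 66.9000
Discount to today: PV = 66.9000 / (1 + 0.1)^5 = 66.9000 / 1.610510 = 41.54

41.54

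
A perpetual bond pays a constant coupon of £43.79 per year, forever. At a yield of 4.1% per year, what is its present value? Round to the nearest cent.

Level perpetuity: PV = C / r = £43.79 / 0.041 = £1,068.05

£1068.05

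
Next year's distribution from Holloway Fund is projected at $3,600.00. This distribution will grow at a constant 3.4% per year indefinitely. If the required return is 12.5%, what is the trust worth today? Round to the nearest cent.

Growing perpetuity: P = D₁ / (r − g) = $3,600.0000 / (0.125 − 0.034) = $39,560.44

$39560.44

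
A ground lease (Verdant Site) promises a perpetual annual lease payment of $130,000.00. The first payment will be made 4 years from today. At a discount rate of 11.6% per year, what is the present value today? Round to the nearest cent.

Value at end of year 3: C / r = $130,000.00 / 0.116 = $1,120,689.6552
Discount to today: PV = $1,120,689.6552 / (1 + 0.116)^3 = $1,120,689.6552 / 1.389929 = $806,292.80

$806292.80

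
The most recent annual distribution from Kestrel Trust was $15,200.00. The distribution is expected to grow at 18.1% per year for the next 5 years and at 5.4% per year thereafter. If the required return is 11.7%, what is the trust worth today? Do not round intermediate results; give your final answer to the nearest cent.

D_1 = 17951.20000
D_2 = 21200.36720
D_3 = 25037.63366
D_4 = 29569.44536
D_5 = 34921.51497
Terminal value at year 5: TV = D_5×(1+g_2)/(r−g_2) = 36807.27677/0.063 = 584242.48847
P_0 = D_1/(1+r)^1 + D_2/(1+r)^2 + D_3/(1+r)^3 + D_4/(1+r)^4 + D_5/(1+r)^5 + TV/(1+r)^5
    = 16070.90421 + 16991.70803 + 17965.27053 + 18994.61459 + 20082.93629 + 335990.71182 = 426096.14547

$426096.15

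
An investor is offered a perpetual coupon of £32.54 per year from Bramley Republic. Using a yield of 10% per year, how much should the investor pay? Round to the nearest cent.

Level perpetuity: PV = C / r = £32.54 / 0.1 = £325.40

£325.40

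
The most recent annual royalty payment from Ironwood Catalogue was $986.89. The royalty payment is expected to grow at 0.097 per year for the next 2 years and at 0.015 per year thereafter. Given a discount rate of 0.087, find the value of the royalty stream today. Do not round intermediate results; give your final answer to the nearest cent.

D_1 = 1082.61833
D_2 = 1187.63231
Terminal value at year 2: TV = D_2×(1+g_2)/(r−g_2) = 1205.44679/0.072 = 16742.31656
P_0 = D_1/(1+r)^1 + D_2/(1+r)^2 + TV/(1+r)^2
    = 995.96902 + 1005.13157 + 14169.56315 = 16170.66375

$16170.66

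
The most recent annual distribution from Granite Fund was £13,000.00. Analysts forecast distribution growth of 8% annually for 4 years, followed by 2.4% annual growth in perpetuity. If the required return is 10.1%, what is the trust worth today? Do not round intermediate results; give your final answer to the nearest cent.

D_1 = 14040.00000
D_2 = 15163.20000
D_3 = 16376.25600
D_4 = 17686.35648
Terminal value at year 4: TV = D_4×(1+g_2)/(r−g_2) = 18110.82904/0.077 = 235205.57189
P_0 = D_1/(1+r)^1 + D_2/(1+r)^2 + D_3/(1+r)^3 + D_4/(1+r)^4 + TV/(1+r)^4
    = 12752.04360 + 12508.81661 + 12270.22882 + 12036.19176 + 160065.71902 = 209632.99981

£209633.00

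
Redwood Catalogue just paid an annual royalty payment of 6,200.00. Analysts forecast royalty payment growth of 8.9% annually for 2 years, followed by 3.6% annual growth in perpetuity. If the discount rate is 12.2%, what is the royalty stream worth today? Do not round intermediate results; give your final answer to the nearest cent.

82217.85

D_1 = 6751.80000
D_2 = 7352.71020
Terminal value at year 2: TV = D_2×(1+g_2)/(r−g_2) = 7617.40777/0.086 = 88574.50892
P_0 = D_1/(1+r)^1 + D_2/(1+r)^2 + TV/(1+r)^2
    = 6017.64706 + 5840.65744 + 70359.54776 = 82217.85226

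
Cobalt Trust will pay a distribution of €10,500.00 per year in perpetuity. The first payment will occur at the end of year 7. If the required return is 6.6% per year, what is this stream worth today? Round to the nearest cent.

Value at end of year 6: C / r = €10,500.00 / 0.066 = €159,090.9091
Discount to today: PV = €159,090.9091 / (1 + 0.066)^6 = €159,090.9091 / 1.467382 = €108,418.19

€108418.19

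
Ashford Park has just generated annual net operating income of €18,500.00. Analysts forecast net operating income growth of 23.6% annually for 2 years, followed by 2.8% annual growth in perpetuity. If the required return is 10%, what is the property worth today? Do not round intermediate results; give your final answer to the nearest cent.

D_1 = 22866.00000
D_2 = 28262.37600
Terminal value at year 2: TV = D_2×(1+g_2)/(r−g_2) = 29053.72253/0.072 = 403523.92400
P_0 = D_1/(1+r)^1 + D_2/(1+r)^2 + TV/(1+r)^2
    = 20787.27273 + 23357.33554 + 333490.84628 = 377635.45455

€377635.45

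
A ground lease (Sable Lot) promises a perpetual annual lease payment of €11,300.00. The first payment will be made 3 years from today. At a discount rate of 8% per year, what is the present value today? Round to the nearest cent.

Value at end of year 2: C / r = €11,300.00 / 0.08 = €141,250.0000
Discount to today: PV = €141,250.0000 / (1 + 0.08)^2 = €141,250.0000 / 1.166400 = €121,099.11

€121099.11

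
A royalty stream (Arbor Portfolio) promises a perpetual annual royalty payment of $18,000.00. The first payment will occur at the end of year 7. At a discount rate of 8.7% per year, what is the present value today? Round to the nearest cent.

$125422.65

Value at end of year 6: C / r = $18,000.00 / 0.087 = $206,896.5517
Discount to today: PV = $206,896.5517 / (1 + 0.087)^6 = $206,896.5517 / 1.649595 = $125,422.65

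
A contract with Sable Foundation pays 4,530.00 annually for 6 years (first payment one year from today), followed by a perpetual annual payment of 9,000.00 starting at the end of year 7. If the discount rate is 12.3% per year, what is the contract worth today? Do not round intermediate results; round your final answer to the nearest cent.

PV of 6-year annuity: 4,530.00 × [1 − (1+0.123)^−6] / 0.123 = 18467.49787
Perpetuity value at year 6: 9,000.00 / 0.123 = 73170.73171
PV of perpetuity: 73170.73171 / (1+0.123)^6 = 36480.33858
Total PV = 18467.49787 + 36480.33858 = 54947.83645

54947.84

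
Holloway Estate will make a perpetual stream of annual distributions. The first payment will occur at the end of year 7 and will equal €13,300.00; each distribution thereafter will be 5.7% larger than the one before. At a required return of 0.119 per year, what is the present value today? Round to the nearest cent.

Value at end of year 6: C₁ / (r − g) = €13,300.00 / (0.119 − 0.057) = €214,516.1290
Discount to today: PV = €214,516.1290 / (1 + 0.119)^6 = €214,516.1290 / 1.963272 = €109,264.59

€109264.59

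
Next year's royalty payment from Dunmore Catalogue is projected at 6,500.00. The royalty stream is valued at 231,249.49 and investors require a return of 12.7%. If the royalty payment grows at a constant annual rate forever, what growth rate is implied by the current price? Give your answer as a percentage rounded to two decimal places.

P = D₁/(r−g) ⇒ g = r − D₁/P = 0.127 − 6,500.00/231,249.49 = 0.098892

9.89%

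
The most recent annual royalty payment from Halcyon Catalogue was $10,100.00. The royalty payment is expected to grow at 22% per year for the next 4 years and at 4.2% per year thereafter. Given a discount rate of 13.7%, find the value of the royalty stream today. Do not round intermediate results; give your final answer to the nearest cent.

D_1 = 12322.00000
D_2 = 15032.84000
D_3 = 18340.06480
D_4 = 22374.87906
Terminal value at year 4: TV = D_4×(1+g_2)/(r−g_2) = 23314.62398/0.095 = 245417.09449
P_0 = D_1/(1+r)^1 + D_2/(1+r)^2 + D_3/(1+r)^3 + D_4/(1+r)^4 + TV/(1+r)^4
    = 10837.29112 + 11628.40384 + 12477.26709 + 13388.09661 + 146846.28075 = 195177.33941

$195177.34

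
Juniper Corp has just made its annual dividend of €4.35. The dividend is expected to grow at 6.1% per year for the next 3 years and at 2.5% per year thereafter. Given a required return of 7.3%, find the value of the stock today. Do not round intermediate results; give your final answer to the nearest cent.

D_1 = 4.61535
D_2 = 4.89689
D_3 = 5.19560
Terminal value at year 3: TV = D_3×(1+g_2)/(r−g_2) = 5.32549/0.048 = 110.94763
P_0 = D_1/(1+r)^1 + D_2/(1+r)^2 + D_3/(1+r)^3 + TV/(1+r)^3
    = 4.30135 + 4.25325 + 4.20568 + 89.80880 = 102.56907

€102.57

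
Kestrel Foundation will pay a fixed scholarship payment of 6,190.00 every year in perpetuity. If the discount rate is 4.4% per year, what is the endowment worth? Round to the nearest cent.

140681.82

Level perpetuity: PV = C / r = 6,190.00 / 0.044 = 140,681.82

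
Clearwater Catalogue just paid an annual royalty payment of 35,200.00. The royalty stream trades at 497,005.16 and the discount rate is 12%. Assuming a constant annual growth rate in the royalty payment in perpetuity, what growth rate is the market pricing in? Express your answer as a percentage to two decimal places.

4.59%

P = D₀(1+g)/(r−g) ⇒ P(r−g) = D₀(1+g) ⇒ g(P+D₀) = P·r − D₀
g = (P·r − D₀)/(P + D₀) = (497,005.16×0.12 − 35,200.00) / (497,005.16 + 35,200.00) = 0.045923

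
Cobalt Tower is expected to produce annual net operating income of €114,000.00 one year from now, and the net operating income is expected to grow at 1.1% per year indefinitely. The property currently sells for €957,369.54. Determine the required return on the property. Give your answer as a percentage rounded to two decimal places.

P = D₁/(r − g) ⇒ r = D₁/P + g = €114,000.0000/€957,369.54 + 0.011 = 0.119076 + 0.011 = 0.130076

13.01%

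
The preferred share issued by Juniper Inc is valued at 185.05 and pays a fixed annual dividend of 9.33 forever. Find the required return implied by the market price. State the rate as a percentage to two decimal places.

5.04%

P = C/r ⇒ r = C/P = 9.33/185.05 = 0.050419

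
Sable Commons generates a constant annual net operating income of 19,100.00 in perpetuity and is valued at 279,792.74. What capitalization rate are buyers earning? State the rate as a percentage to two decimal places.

P = C/r ⇒ r = C/P = 19,100.00/279,792.74 = 0.068265

6.83%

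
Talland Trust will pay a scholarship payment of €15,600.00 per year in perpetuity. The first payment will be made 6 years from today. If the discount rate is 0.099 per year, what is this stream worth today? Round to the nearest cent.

€98288.10

Value at end of year 5: C / r = €15,600.00 / 0.099 = €157,575.7576
Discount to today: PV = €157,575.7576 / (1 + 0.099)^5 = €157,575.7576 / 1.603203 = €98,288.10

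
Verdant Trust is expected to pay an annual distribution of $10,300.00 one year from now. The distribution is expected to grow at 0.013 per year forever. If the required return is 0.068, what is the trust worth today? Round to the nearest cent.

$187272.73

Growing perpetuity: P = D₁ / (r − g) = $10,300.0000 / (0.068 − 0.013) = $187,272.73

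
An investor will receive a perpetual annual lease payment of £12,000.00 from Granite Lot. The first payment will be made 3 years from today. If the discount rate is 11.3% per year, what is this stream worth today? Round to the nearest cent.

Value at end of year 2: C / r = £12,000.00 / 0.113 = £106,194.6903
Discount to today: PV = £106,194.6903 / (1 + 0.113)^2 = £106,194.6903 / 1.238769 = £85,725.98

£85725.98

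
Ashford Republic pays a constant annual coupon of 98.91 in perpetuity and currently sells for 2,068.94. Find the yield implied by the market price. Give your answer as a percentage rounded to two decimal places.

P = C/r ⇒ r = C/P = 98.91/2,068.94 = 0.047807

4.78%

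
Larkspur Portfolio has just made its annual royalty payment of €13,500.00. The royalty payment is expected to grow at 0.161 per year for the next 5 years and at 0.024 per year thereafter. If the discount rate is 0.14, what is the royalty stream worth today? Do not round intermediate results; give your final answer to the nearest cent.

D_1 = 15673.50000
D_2 = 18196.93350
D_3 = 21126.63979
D_4 = 24528.02880
D_5 = 28477.04144
Terminal value at year 5: TV = D_5×(1+g_2)/(r−g_2) = 29160.49043/0.116 = 251383.53820
P_0 = D_1/(1+r)^1 + D_2/(1+r)^2 + D_3/(1+r)^3 + D_4/(1+r)^4 + D_5/(1+r)^5 + TV/(1+r)^5
    = 13748.68421 + 14001.94945 + 14259.88009 + 14522.56210 + 14790.08298 + 130560.73248 = 201883.89130

€201883.89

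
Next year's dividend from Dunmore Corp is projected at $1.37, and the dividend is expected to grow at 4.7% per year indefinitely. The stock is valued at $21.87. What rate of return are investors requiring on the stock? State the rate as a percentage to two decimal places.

10.96%

P = D₁/(r − g) ⇒ r = D₁/P + g = $1.3700/$21.87 + 0.047 = 0.062643 + 0.047 = 0.109643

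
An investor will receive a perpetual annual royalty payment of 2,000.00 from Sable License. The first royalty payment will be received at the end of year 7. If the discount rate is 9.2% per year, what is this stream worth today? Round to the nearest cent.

Value at end of year 6: C / r = 2,000.00 / 0.092 = 21,739.1304
Discount to today: PV = 21,739.1304 / (1 + 0.092)^6 = 21,739.1304 / 1.695649 = 12,820.54

12820.54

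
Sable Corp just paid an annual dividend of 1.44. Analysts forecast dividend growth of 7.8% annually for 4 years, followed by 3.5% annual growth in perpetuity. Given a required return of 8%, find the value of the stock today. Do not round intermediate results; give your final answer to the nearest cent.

D_1 = 1.55232
D_2 = 1.67340
D_3 = 1.80393
D_4 = 1.94463
Terminal value at year 4: TV = D_4×(1+g_2)/(r−g_2) = 2.01269/0.045 = 44.72655
P_0 = D_1/(1+r)^1 + D_2/(1+r)^2 + D_3/(1+r)^3 + D_4/(1+r)^4 + TV/(1+r)^4
    = 1.43733 + 1.43467 + 1.43201 + 1.42936 + 32.87535 = 38.60873

38.61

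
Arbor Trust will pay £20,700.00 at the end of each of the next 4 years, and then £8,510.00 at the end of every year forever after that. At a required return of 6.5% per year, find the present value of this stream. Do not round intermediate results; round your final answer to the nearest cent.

PV of 4-year annuity: £20,700.00 × [1 − (1+0.065)^−4] / 0.065 = 70914.03105
Perpetuity value at year 4: £8,510.00 / 0.065 = 130923.07692
PV of perpetuity: 130923.07692 / (1+0.065)^4 = 101769.53082
Total PV = 70914.03105 + 101769.53082 = 172683.56188

£172683.56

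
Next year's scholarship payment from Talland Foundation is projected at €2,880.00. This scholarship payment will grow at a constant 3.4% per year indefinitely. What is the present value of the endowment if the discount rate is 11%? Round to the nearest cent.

Growing perpetuity: P = D₁ / (r − g) = €2,880.0000 / (0.11 − 0.034) = €37,894.74

€37894.74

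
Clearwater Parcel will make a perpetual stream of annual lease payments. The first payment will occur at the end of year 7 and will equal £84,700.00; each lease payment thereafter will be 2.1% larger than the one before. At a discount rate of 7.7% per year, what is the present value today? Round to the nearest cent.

£969172.68

Value at end of year 6: C₁ / (r − g) = £84,700.00 / (0.077 − 0.021) = £1,512,500.0000
Discount to today: PV = £1,512,500.0000 / (1 + 0.077)^6 = £1,512,500.0000 / 1.560609 = £969,172.68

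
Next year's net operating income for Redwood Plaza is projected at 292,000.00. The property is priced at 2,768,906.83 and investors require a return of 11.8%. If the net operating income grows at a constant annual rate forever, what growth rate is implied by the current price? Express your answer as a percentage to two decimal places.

P = D₁/(r−g) ⇒ g = r − D₁/P = 0.118 − 292,000.00/2,768,906.83 = 0.012543

1.25%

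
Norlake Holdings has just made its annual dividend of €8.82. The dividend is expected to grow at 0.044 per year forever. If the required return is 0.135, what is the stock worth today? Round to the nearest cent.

€101.19

D₁ = D₀ × (1 + g) = €8.82 × 1.044 = €9.2081
Growing perpetuity: P = D₁ / (r − g) = €9.2081 / (0.135 − 0.044) = €101.19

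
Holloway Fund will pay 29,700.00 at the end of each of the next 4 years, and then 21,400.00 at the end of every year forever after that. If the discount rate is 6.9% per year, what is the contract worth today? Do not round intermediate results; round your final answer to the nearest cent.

338322.37

PV of 4-year annuity: 29,700.00 × [1 − (1+0.069)^−4] / 0.069 = 100827.69811
Perpetuity value at year 4: 21,400.00 / 0.069 = 310144.92754
PV of perpetuity: 310144.92754 / (1+0.069)^4 = 237494.66694
Total PV = 100827.69811 + 237494.66694 = 338322.36506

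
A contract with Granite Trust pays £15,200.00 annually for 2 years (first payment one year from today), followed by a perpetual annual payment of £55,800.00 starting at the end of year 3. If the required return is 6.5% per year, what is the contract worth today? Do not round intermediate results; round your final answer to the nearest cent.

PV of 2-year annuity: £15,200.00 × [1 − (1+0.065)^−2] / 0.065 = 27673.52157
Perpetuity value at year 2: £55,800.00 / 0.065 = 858461.53846
PV of perpetuity: 858461.53846 / (1+0.065)^2 = 756870.58429
Total PV = 27673.52157 + 756870.58429 = 784544.10585

£784544.11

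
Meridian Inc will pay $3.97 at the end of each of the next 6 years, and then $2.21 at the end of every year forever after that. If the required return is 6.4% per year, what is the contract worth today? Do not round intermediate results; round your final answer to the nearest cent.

$43.08

PV of 6-year annuity: $3.97 × [1 − (1+0.064)^−6] / 0.064 = 19.27882
Perpetuity value at year 6: $2.21 / 0.064 = 34.53125
PV of perpetuity: 34.53125 / (1+0.064)^6 = 23.79921
Total PV = 19.27882 + 23.79921 = 43.07803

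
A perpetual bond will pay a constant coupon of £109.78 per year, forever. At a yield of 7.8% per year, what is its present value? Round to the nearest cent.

Level perpetuity: PV = C / r = £109.78 / 0.078 = £1,407.44

£1407.44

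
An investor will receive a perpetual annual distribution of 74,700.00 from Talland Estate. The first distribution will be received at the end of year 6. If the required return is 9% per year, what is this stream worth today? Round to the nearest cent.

539443.05

Value at end of year 5: C / r = 74,700.00 / 0.09 = 830,000.0000
Discount to today: PV = 830,000.0000 / (1 + 0.09)^5 = 830,000.0000 / 1.538624 = 539,443.05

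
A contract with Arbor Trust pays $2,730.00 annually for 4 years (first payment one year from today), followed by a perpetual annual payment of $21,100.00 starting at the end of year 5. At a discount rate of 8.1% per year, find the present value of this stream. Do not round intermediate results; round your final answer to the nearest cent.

$199785.24

PV of 4-year annuity: $2,730.00 × [1 − (1+0.081)^−4] / 0.081 = 9022.01603
Perpetuity value at year 4: $21,100.00 / 0.081 = 260493.82716
PV of perpetuity: 260493.82716 / (1+0.081)^4 = 190763.22706
Total PV = 9022.01603 + 190763.22706 = 199785.24309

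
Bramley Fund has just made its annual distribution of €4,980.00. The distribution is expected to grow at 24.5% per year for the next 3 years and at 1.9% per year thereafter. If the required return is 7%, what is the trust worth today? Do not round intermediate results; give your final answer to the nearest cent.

€177125.24

D_1 = 6200.10000
D_2 = 7719.12450
D_3 = 9610.31000
Terminal value at year 3: TV = D_3×(1+g_2)/(r−g_2) = 9792.90589/0.051 = 192017.76260
P_0 = D_1/(1+r)^1 + D_2/(1+r)^2 + D_3/(1+r)^3 + TV/(1+r)^3
    = 5794.48598 + 6742.18229 + 7844.87565 + 156743.69193 = 177125.23585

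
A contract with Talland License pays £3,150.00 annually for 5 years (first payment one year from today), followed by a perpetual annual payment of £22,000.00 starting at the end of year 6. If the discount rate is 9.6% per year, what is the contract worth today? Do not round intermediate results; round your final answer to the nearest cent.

£156974.11

PV of 5-year annuity: £3,150.00 × [1 − (1+0.096)^−5] / 0.096 = 12064.00741
Perpetuity value at year 5: £22,000.00 / 0.096 = 229166.66667
PV of perpetuity: 229166.66667 / (1+0.096)^5 = 144910.10697
Total PV = 12064.00741 + 144910.10697 = 156974.11438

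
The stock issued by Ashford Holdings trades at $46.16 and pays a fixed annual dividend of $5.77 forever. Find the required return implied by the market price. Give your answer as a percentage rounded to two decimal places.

12.50%

P = C/r ⇒ r = C/P = $5.77/$46.16 = 0.125000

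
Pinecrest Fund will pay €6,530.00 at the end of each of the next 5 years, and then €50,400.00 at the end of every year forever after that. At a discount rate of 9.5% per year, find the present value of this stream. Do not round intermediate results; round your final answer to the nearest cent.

€362078.29

PV of 5-year annuity: €6,530.00 × [1 − (1+0.095)^−5] / 0.095 = 25073.29838
Perpetuity value at year 5: €50,400.00 / 0.095 = 530526.31579
PV of perpetuity: 530526.31579 / (1+0.095)^5 = 337004.99295
Total PV = 25073.29838 + 337004.99295 = 362078.29133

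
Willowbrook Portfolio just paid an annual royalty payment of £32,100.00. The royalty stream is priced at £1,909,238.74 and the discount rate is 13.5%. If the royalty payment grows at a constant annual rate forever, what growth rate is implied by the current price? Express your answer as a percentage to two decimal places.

P = D₀(1+g)/(r−g) ⇒ P(r−g) = D₀(1+g) ⇒ g(P+D₀) = P·r − D₀
g = (P·r − D₀)/(P + D₀) = (£1,909,238.74×0.135 − £32,100.00) / (£1,909,238.74 + £32,100.00) = 0.116233

11.62%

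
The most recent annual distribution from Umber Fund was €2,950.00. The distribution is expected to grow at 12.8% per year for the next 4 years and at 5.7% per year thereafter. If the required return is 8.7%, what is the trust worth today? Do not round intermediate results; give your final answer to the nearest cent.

€133485.13

D_1 = 3327.60000
D_2 = 3753.53280
D_3 = 4233.98500
D_4 = 4775.93508
Terminal value at year 4: TV = D_4×(1+g_2)/(r−g_2) = 5048.16338/0.03 = 168272.11259
P_0 = D_1/(1+r)^1 + D_2/(1+r)^2 + D_3/(1+r)^3 + D_4/(1+r)^4 + TV/(1+r)^4
    = 3061.26955 + 3176.73602 + 3296.55771 + 3420.89889 + 120529.67092 = 133485.13308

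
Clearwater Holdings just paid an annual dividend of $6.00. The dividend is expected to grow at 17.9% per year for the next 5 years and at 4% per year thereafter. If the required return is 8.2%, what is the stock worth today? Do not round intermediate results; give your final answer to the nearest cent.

D_1 = 7.07400
D_2 = 8.34025
D_3 = 9.83315
D_4 = 11.59328
D_5 = 13.66848
Terminal value at year 5: TV = D_5×(1+g_2)/(r−g_2) = 14.21522/0.042 = 338.45764
P_0 = D_1/(1+r)^1 + D_2/(1+r)^2 + D_3/(1+r)^3 + D_4/(1+r)^4 + D_5/(1+r)^5 + TV/(1+r)^5
    = 6.53789 + 7.12401 + 7.76267 + 8.45858 + 9.21688 + 228.22753 = 267.32755

$267.33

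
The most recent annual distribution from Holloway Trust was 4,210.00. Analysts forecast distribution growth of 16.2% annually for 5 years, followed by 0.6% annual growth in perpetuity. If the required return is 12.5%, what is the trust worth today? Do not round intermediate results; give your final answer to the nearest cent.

65061.20

D_1 = 4892.02000
D_2 = 5684.52724
D_3 = 6605.42065
D_4 = 7675.49880
D_5 = 8918.92960
Terminal value at year 5: TV = D_5×(1+g_2)/(r−g_2) = 8972.44318/0.119 = 75398.68220
P_0 = D_1/(1+r)^1 + D_2/(1+r)^2 + D_3/(1+r)^3 + D_4/(1+r)^4 + D_5/(1+r)^5 + TV/(1+r)^5
    = 4348.46222 + 4491.47831 + 4639.19804 + 4791.77611 + 4949.37231 + 41840.91209 = 65061.19909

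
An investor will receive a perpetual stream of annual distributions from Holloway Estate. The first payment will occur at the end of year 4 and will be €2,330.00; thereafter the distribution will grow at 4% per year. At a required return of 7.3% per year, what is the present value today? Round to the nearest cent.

€57153.50

Value at end of year 3: C₁ / (r − g) = €2,330.00 / (0.073 − 0.04) = €70,606.0606
Discount to today: PV = €70,606.0606 / (1 + 0.073)^3 = €70,606.0606 / 1.235376 = €57,153.50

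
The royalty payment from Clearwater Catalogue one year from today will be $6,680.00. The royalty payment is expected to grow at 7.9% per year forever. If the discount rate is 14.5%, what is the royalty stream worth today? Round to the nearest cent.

$101212.12

Growing perpetuity: P = D₁ / (r − g) = $6,680.0000 / (0.145 − 0.079) = $101,212.12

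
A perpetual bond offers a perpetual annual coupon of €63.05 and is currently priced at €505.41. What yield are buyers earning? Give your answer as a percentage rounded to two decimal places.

12.48%

P = C/r ⇒ r = C/P = €63.05/€505.41 = 0.124750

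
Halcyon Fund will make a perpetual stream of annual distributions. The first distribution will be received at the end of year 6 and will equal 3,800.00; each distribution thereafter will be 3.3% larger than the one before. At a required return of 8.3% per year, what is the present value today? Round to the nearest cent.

Value at end of year 5: C₁ / (r − g) = 3,800.00 / (0.083 − 0.033) = 76,000.0000
Discount to today: PV = 76,000.0000 / (1 + 0.083)^5 = 76,000.0000 / 1.489849 = 51,011.88

51011.88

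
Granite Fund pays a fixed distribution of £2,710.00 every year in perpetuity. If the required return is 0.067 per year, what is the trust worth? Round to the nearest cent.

Level perpetuity: PV = C / r = £2,710.00 / 0.067 = £40,447.76

£40447.76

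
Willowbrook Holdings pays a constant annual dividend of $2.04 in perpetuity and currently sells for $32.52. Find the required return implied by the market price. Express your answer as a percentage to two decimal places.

6.27%

P = C/r ⇒ r = C/P = $2.04/$32.52 = 0.062731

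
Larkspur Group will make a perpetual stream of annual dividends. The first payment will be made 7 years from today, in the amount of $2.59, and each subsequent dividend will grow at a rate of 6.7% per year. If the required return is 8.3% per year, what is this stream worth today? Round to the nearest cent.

Value at end of year 6: C₁ / (r − g) = $2.59 / (0.083 − 0.067) = $161.8750
Discount to today: PV = $161.8750 / (1 + 0.083)^6 = $161.8750 / 1.613507 = $100.32

$100.32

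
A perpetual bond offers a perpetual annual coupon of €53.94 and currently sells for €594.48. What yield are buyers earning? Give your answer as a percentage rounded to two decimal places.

9.07%

P = C/r ⇒ r = C/P = €53.94/€594.48 = 0.090735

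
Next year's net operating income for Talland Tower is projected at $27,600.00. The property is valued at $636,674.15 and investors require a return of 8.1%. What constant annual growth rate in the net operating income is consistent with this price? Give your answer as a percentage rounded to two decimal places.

3.76%

P = D₁/(r−g) ⇒ g = r − D₁/P = 0.081 − $27,600.00/$636,674.15 = 0.037650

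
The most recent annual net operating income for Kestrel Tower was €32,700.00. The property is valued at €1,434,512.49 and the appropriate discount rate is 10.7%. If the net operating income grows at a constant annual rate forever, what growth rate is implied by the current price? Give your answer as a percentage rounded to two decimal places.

8.23%

P = D₀(1+g)/(r−g) ⇒ P(r−g) = D₀(1+g) ⇒ g(P+D₀) = P·r − D₀
g = (P·r − D₀)/(P + D₀) = (€1,434,512.49×0.107 − €32,700.00) / (€1,434,512.49 + €32,700.00) = 0.082328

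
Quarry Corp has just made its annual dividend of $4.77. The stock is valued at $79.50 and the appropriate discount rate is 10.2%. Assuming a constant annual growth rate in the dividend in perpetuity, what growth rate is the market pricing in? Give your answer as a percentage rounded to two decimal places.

P = D₀(1+g)/(r−g) ⇒ P(r−g) = D₀(1+g) ⇒ g(P+D₀) = P·r − D₀
g = (P·r − D₀)/(P + D₀) = ($79.50×0.102 − $4.77) / ($79.50 + $4.77) = 0.039623

3.96%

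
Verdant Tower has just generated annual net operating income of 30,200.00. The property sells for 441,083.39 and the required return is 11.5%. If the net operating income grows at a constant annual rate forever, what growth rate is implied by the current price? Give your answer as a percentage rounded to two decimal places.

4.36%

P = D₀(1+g)/(r−g) ⇒ P(r−g) = D₀(1+g) ⇒ g(P+D₀) = P·r − D₀
g = (P·r − D₀)/(P + D₀) = (441,083.39×0.115 − 30,200.00) / (441,083.39 + 30,200.00) = 0.043550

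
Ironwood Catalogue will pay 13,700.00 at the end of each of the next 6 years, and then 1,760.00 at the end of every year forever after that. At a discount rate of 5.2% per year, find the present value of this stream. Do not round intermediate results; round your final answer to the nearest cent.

PV of 6-year annuity: 13,700.00 × [1 − (1+0.052)^−6] / 0.052 = 69094.42518
Perpetuity value at year 6: 1,760.00 / 0.052 = 33846.15385
PV of perpetuity: 33846.15385 / (1+0.052)^6 = 24969.78974
Total PV = 69094.42518 + 24969.78974 = 94064.21492

94064.21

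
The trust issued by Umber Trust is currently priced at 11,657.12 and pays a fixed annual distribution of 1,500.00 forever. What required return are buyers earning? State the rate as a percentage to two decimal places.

P = C/r ⇒ r = C/P = 1,500.00/11,657.12 = 0.128677

12.87%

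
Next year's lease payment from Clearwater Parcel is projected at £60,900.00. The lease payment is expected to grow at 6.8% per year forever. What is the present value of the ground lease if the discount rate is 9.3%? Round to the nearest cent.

£2436000.00

Growing perpetuity: P = D₁ / (r − g) = £60,900.0000 / (0.093 − 0.068) = £2,436,000.00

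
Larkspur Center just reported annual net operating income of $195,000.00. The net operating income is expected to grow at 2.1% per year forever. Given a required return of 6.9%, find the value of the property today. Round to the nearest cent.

D₁ = D₀ × (1 + g) = $195,000.00 × 1.021 = $199,095.0000
Growing perpetuity: P = D₁ / (r − g) = $199,095.0000 / (0.069 − 0.021) = $4,147,812.50

$4147812.50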